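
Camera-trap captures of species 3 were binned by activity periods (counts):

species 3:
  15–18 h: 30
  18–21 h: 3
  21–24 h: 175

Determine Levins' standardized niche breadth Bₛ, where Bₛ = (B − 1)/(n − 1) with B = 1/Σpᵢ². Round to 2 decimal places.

Proportions for species 3 (n=208): 30/208=0.1442, 3/208=0.0144, 175/208=0.8413
Σpᵢ² = 0.1442² + 0.0144² + 0.8413² = 0.020794 + 0.000207 + 0.707786 = 0.728787
B = 1 / 0.728787 = 1.3721
Bₛ = (B − 1)/(n − 1) = (1.3721 − 1)/(3 − 1) = 0.3721/2 = 0.1861

0.19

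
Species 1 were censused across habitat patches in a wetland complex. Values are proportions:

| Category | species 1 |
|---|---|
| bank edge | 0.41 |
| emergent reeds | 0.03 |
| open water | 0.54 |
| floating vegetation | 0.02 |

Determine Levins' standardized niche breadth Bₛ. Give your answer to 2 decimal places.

0.39

Σpᵢ² = 0.41² + 0.03² + 0.54² + 0.02² = 0.1681 + 0.0009 + 0.2916 + 0.0004 = 0.4610
B = 1 / 0.4610 = 2.1692
Bₛ = (B − 1)/(n − 1) = (2.1692 − 1)/(4 − 1) = 1.1692/3 = 0.3897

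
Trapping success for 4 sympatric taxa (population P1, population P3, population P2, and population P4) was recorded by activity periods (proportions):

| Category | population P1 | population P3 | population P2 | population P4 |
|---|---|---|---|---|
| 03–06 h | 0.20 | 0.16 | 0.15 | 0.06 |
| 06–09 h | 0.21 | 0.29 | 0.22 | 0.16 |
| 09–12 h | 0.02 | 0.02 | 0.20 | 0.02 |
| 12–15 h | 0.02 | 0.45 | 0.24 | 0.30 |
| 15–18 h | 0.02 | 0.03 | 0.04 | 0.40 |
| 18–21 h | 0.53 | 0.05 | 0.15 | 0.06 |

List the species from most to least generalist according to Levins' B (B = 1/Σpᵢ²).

population P2 > population P4 > population P3 > population P1

Σp_P1ᵢ² = 0.20² + 0.21² + 0.02² + 0.02² + 0.02² + 0.53² = 0.0400 + 0.0441 + 0.0004 + 0.0004 + 0.0004 + 0.2809 = 0.3662
B_P1 = 1 / 0.3662 = 2.7307
Σp_P3ᵢ² = 0.16² + 0.29² + 0.02² + 0.45² + 0.03² + 0.05² = 0.0256 + 0.0841 + 0.0004 + 0.2025 + 0.0009 + 0.0025 = 0.3160
B_P3 = 1 / 0.3160 = 3.1646
Σp_P2ᵢ² = 0.15² + 0.22² + 0.20² + 0.24² + 0.04² + 0.15² = 0.0225 + 0.0484 + 0.0400 + 0.0576 + 0.0016 + 0.0225 = 0.1926
B_P2 = 1 / 0.1926 = 5.1921
Σp_P4ᵢ² = 0.06² + 0.16² + 0.02² + 0.30² + 0.40² + 0.06² = 0.0036 + 0.0256 + 0.0004 + 0.0900 + 0.1600 + 0.0036 = 0.2832
B_P4 = 1 / 0.2832 = 3.5311
Ranking by B (broadest → narrowest): population P2 (5.19) > population P4 (3.53) > population P3 (3.16) > population P1 (2.73)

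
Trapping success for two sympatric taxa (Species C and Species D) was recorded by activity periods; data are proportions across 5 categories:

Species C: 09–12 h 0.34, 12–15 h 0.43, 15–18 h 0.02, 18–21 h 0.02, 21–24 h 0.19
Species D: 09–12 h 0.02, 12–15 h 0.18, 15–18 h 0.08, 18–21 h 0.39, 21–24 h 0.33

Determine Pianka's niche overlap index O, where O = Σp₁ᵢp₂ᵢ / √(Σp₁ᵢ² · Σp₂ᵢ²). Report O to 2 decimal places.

0.49

Σ p₁ᵢp₂ᵢ = 0.0068 + 0.0774 + 0.0016 + 0.0078 + 0.0627 = 0.1563
Σp_1ᵢ² = 0.34² + 0.43² + 0.02² + 0.02² + 0.19² = 0.1156 + 0.1849 + 0.0004 + 0.0004 + 0.0361 = 0.3374
Σp_2ᵢ² = 0.02² + 0.18² + 0.08² + 0.39² + 0.33² = 0.0004 + 0.0324 + 0.0064 + 0.1521 + 0.1089 = 0.3002
O = 0.1563 / √(0.3374 × 0.3002) = 0.1563 / 0.31826 = 0.4911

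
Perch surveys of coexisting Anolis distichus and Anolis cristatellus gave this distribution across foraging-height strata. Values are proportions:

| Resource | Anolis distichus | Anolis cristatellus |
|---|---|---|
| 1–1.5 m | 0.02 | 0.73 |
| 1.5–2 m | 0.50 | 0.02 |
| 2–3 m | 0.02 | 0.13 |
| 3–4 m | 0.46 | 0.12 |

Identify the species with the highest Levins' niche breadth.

Σp_distᵢ² = 0.02² + 0.50² + 0.02² + 0.46² = 0.0004 + 0.2500 + 0.0004 + 0.2116 = 0.4624
B_dist = 1 / 0.4624 = 2.1626
Σp_crisᵢ² = 0.73² + 0.02² + 0.13² + 0.12² = 0.5329 + 0.0004 + 0.0169 + 0.0144 = 0.5646
B_cris = 1 / 0.5646 = 1.7712
Highest B → broadest niche (most generalist): Anolis distichus (B = 2.16).

Anolis distichus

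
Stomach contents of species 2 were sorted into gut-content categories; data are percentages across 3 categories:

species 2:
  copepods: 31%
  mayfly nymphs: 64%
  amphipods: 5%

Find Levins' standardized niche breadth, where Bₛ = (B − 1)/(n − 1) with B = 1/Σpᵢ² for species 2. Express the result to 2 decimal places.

Convert percentages to proportions (divide by 100).
Σpᵢ² = 0.31² + 0.64² + 0.05² = 0.0961 + 0.4096 + 0.0025 = 0.5082
B = 1 / 0.5082 = 1.9677
Bₛ = (B − 1)/(n − 1) = (1.9677 − 1)/(3 − 1) = 0.9677/2 = 0.4839

0.48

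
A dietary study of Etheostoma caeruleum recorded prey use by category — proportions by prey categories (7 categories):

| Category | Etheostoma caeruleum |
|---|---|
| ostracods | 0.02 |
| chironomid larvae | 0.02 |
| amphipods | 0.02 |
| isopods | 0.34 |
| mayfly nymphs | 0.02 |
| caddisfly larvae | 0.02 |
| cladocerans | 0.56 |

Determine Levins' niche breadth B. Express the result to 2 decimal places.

2.32

Σpᵢ² = 0.02² + 0.02² + 0.02² + 0.34² + 0.02² + 0.02² + 0.56² = 0.0004 + 0.0004 + 0.0004 + 0.1156 + 0.0004 + 0.0004 + 0.3136 = 0.4312
B = 1 / 0.4312 = 2.3191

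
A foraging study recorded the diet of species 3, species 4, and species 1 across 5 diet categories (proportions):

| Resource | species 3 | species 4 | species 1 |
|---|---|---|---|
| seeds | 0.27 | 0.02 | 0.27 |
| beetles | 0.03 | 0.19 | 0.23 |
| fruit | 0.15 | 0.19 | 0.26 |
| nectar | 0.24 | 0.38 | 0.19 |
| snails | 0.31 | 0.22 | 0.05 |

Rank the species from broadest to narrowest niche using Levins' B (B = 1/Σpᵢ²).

species 1 > species 3 > species 4

Σp_3ᵢ² = 0.27² + 0.03² + 0.15² + 0.24² + 0.31² = 0.0729 + 0.0009 + 0.0225 + 0.0576 + 0.0961 = 0.2500
B_3 = 1 / 0.2500 = 4.0000
Σp_4ᵢ² = 0.02² + 0.19² + 0.19² + 0.38² + 0.22² = 0.0004 + 0.0361 + 0.0361 + 0.1444 + 0.0484 = 0.2654
B_4 = 1 / 0.2654 = 3.7679
Σp_1ᵢ² = 0.27² + 0.23² + 0.26² + 0.19² + 0.05² = 0.0729 + 0.0529 + 0.0676 + 0.0361 + 0.0025 = 0.2320
B_1 = 1 / 0.2320 = 4.3103
Ranking by B (broadest → narrowest): species 1 (4.31) > species 3 (4.00) > species 4 (3.77)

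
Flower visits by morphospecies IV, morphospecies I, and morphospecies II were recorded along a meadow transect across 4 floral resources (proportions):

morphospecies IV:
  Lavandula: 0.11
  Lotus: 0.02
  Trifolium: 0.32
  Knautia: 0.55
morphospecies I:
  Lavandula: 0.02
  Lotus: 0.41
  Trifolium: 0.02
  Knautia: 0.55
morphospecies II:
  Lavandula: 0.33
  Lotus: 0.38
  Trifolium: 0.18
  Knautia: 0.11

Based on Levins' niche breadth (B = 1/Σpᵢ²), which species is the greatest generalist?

Σp_IVᵢ² = 0.11² + 0.02² + 0.32² + 0.55² = 0.0121 + 0.0004 + 0.1024 + 0.3025 = 0.4174
B_IV = 1 / 0.4174 = 2.3958
Σp_Iᵢ² = 0.02² + 0.41² + 0.02² + 0.55² = 0.0004 + 0.1681 + 0.0004 + 0.3025 = 0.4714
B_I = 1 / 0.4714 = 2.1213
Σp_IIᵢ² = 0.33² + 0.38² + 0.18² + 0.11² = 0.1089 + 0.1444 + 0.0324 + 0.0121 = 0.2978
B_II = 1 / 0.2978 = 3.3580
Highest B → broadest niche (most generalist): morphospecies II (B = 3.36).

morphospecies II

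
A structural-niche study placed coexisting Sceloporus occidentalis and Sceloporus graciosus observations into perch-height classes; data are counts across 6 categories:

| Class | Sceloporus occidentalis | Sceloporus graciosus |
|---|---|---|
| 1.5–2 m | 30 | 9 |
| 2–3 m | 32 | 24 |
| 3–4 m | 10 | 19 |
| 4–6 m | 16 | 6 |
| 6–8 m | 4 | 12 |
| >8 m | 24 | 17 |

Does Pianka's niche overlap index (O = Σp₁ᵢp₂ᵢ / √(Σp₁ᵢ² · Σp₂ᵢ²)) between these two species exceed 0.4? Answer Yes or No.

Proportions for Sceloporus occidentalis (n=116): 30/116=0.2586, 32/116=0.2759, 10/116=0.0862, 16/116=0.1379, 4/116=0.0345, 24/116=0.2069
Proportions for Sceloporus graciosus (n=87): 9/87=0.1034, 24/87=0.2759, 19/87=0.2184, 6/87=0.0690, 12/87=0.1379, 17/87=0.1954
Σ p₁ᵢp₂ᵢ = 0.026739 + 0.076121 + 0.018826 + 0.009515 + 0.004758 + 0.040428 = 0.176387
Σp_1ᵢ² = 0.2586² + 0.2759² + 0.0862² + 0.1379² + 0.0345² + 0.2069² = 0.066874 + 0.076121 + 0.007430 + 0.019016 + 0.001190 + 0.042808 = 0.213439
Σp_2ᵢ² = 0.1034² + 0.2759² + 0.2184² + 0.0690² + 0.1379² + 0.1954² = 0.010692 + 0.076121 + 0.047699 + 0.004761 + 0.019016 + 0.038181 = 0.196470
O = 0.176387 / √(0.213439 × 0.196470) = 0.176387 / 0.2047788 = 0.8614
O = 0.8614 > 0.4 → Yes.

Yes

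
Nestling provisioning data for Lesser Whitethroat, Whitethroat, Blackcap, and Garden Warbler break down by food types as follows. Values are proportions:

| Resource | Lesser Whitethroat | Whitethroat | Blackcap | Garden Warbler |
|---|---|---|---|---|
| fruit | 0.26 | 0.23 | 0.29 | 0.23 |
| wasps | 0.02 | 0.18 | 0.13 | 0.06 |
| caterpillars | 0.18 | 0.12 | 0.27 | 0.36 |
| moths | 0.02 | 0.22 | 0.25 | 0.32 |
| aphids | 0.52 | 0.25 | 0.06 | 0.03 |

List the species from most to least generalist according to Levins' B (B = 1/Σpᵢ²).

Whitethroat > Blackcap > Garden Warbler > Lesser Whitethroat

Σp_Lessᵢ² = 0.26² + 0.02² + 0.18² + 0.02² + 0.52² = 0.0676 + 0.0004 + 0.0324 + 0.0004 + 0.2704 = 0.3712
B_Less = 1 / 0.3712 = 2.6940
Σp_Whitᵢ² = 0.23² + 0.18² + 0.12² + 0.22² + 0.25² = 0.0529 + 0.0324 + 0.0144 + 0.0484 + 0.0625 = 0.2106
B_Whit = 1 / 0.2106 = 4.7483
Σp_Blacᵢ² = 0.29² + 0.13² + 0.27² + 0.25² + 0.06² = 0.0841 + 0.0169 + 0.0729 + 0.0625 + 0.0036 = 0.2400
B_Blac = 1 / 0.2400 = 4.1667
Σp_Gardᵢ² = 0.23² + 0.06² + 0.36² + 0.32² + 0.03² = 0.0529 + 0.0036 + 0.1296 + 0.1024 + 0.0009 = 0.2894
B_Gard = 1 / 0.2894 = 3.4554
Ranking by B (broadest → narrowest): Whitethroat (4.75) > Blackcap (4.17) > Garden Warbler (3.46) > Lesser Whitethroat (2.69)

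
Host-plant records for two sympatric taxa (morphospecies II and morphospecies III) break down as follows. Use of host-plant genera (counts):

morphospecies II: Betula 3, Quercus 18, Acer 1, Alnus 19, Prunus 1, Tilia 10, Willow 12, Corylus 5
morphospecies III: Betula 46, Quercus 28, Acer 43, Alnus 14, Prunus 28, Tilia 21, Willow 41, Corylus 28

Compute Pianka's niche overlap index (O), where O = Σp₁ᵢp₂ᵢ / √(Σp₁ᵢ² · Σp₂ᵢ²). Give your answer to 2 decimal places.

0.63

Proportions for morphospecies II (n=69): 3/69=0.0435, 18/69=0.2609, 1/69=0.0145, 19/69=0.2754, 1/69=0.0145, 10/69=0.1449, 12/69=0.1739, 5/69=0.0725
Proportions for morphospecies III (n=249): 46/249=0.1847, 28/249=0.1124, 43/249=0.1727, 14/249=0.0562, 28/249=0.1124, 21/249=0.0843, 41/249=0.1647, 28/249=0.1124
Σ p₁ᵢp₂ᵢ = 0.008034 + 0.029325 + 0.002504 + 0.015477 + 0.001630 + 0.012215 + 0.028641 + 0.008149 = 0.105975
Σp_1ᵢ² = 0.0435² + 0.2609² + 0.0145² + 0.2754² + 0.0145² + 0.1449² + 0.1739² + 0.0725² = 0.001892 + 0.068069 + 0.000210 + 0.075845 + 0.000210 + 0.020996 + 0.030241 + 0.005256 = 0.202719
Σp_2ᵢ² = 0.1847² + 0.1124² + 0.1727² + 0.0562² + 0.1124² + 0.0843² + 0.1647² + 0.1124² = 0.034114 + 0.012634 + 0.029825 + 0.003158 + 0.012634 + 0.007106 + 0.027126 + 0.012634 = 0.139231
O = 0.105975 / √(0.202719 × 0.139231) = 0.105975 / 0.1680023 = 0.6308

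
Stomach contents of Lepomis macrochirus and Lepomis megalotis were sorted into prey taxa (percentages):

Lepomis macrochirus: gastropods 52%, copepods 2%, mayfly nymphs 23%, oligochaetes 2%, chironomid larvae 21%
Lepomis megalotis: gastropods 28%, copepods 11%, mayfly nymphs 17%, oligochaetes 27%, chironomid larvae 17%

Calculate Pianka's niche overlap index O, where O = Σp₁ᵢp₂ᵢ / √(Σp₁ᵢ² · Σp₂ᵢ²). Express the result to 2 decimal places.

0.80

Convert percentages to proportions (divide by 100).
Σ p₁ᵢp₂ᵢ = 0.1456 + 0.0022 + 0.0391 + 0.0054 + 0.0357 = 0.2280
Σp_1ᵢ² = 0.52² + 0.02² + 0.23² + 0.02² + 0.21² = 0.2704 + 0.0004 + 0.0529 + 0.0004 + 0.0441 = 0.3682
Σp_2ᵢ² = 0.28² + 0.11² + 0.17² + 0.27² + 0.17² = 0.0784 + 0.0121 + 0.0289 + 0.0729 + 0.0289 = 0.2212
O = 0.2280 / √(0.3682 × 0.2212) = 0.2280 / 0.28539 = 0.7989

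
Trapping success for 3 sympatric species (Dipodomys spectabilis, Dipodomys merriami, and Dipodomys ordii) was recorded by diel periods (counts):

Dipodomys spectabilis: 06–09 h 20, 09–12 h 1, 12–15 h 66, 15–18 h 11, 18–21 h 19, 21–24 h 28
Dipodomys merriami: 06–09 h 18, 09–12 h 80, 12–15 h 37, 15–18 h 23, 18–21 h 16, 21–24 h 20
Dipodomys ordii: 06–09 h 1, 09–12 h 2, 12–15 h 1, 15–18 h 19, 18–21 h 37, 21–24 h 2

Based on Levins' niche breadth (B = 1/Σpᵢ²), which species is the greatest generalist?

Dipodomys merriami

Proportions for Dipodomys spectabilis (n=145): 20/145=0.1379, 1/145=0.0069, 66/145=0.4552, 11/145=0.0759, 19/145=0.1310, 28/145=0.1931
Proportions for Dipodomys merriami (n=194): 18/194=0.0928, 80/194=0.4124, 37/194=0.1907, 23/194=0.1186, 16/194=0.0825, 20/194=0.1031
Proportions for Dipodomys ordii (n=62): 1/62=0.0161, 2/62=0.0323, 1/62=0.0161, 19/62=0.3065, 37/62=0.5968, 2/62=0.0323
Σp_specᵢ² = 0.1379² + 0.0069² + 0.4552² + 0.0759² + 0.1310² + 0.1931² = 0.019016 + 0.000048 + 0.207207 + 0.005761 + 0.017161 + 0.037288 = 0.286481
B_spec = 1 / 0.286481 = 3.4906
Σp_merrᵢ² = 0.0928² + 0.4124² + 0.1907² + 0.1186² + 0.0825² + 0.1031² = 0.008612 + 0.170074 + 0.036366 + 0.014066 + 0.006806 + 0.010630 = 0.246554
B_merr = 1 / 0.246554 = 4.0559
Σp_ordiᵢ² = 0.0161² + 0.0323² + 0.0161² + 0.3065² + 0.5968² + 0.0323² = 0.000259 + 0.001043 + 0.000259 + 0.093942 + 0.356170 + 0.001043 = 0.452716
B_ordi = 1 / 0.452716 = 2.2089
Highest B → broadest niche (most generalist): Dipodomys merriami (B = 4.06).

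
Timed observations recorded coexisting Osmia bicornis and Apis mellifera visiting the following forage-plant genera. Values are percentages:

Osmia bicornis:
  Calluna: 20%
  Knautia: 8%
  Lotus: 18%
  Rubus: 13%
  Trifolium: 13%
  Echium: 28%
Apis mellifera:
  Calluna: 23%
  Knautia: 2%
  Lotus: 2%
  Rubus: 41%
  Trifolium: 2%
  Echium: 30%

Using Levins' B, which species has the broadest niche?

Osmia bicornis

Convert percentages to proportions (divide by 100).
Σp_bicoᵢ² = 0.20² + 0.08² + 0.18² + 0.13² + 0.13² + 0.28² = 0.0400 + 0.0064 + 0.0324 + 0.0169 + 0.0169 + 0.0784 = 0.1910
B_bico = 1 / 0.1910 = 5.2356
Σp_mellᵢ² = 0.23² + 0.02² + 0.02² + 0.41² + 0.02² + 0.30² = 0.0529 + 0.0004 + 0.0004 + 0.1681 + 0.0004 + 0.0900 = 0.3122
B_mell = 1 / 0.3122 = 3.2031
Highest B → broadest niche (most generalist): Osmia bicornis (B = 5.24).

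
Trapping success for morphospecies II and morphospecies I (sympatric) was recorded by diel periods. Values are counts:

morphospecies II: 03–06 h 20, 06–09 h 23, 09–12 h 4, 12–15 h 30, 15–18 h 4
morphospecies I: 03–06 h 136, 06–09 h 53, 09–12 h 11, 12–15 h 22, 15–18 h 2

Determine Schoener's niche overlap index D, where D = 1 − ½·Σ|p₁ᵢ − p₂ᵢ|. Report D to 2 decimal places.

Proportions for morphospecies II (n=81): 20/81=0.2469, 23/81=0.2840, 4/81=0.0494, 30/81=0.3704, 4/81=0.0494
Proportions for morphospecies I (n=224): 136/224=0.6071, 53/224=0.2366, 11/224=0.0491, 22/224=0.0982, 2/224=0.0089
Σ|p₁ᵢ − p₂ᵢ| = 0.3602 + 0.0474 + 0.0003 + 0.2722 + 0.0405 = 0.7206
D = 1 − ½ × 0.7206 = 1 − 0.36030 = 0.63970

0.64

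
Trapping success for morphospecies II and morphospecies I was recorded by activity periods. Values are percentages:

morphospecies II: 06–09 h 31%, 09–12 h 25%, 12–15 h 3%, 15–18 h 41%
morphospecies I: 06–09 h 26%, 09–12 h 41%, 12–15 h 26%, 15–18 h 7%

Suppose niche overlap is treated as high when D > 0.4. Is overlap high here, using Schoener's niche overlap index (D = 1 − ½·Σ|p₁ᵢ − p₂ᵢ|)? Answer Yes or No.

Convert percentages to proportions (divide by 100).
Σ|p₁ᵢ − p₂ᵢ| = 0.05 + 0.16 + 0.23 + 0.34 = 0.78
D = 1 − ½ × 0.78 = 1 − 0.390 = 0.6100
D = 0.6100 > 0.4 → Yes.

Yes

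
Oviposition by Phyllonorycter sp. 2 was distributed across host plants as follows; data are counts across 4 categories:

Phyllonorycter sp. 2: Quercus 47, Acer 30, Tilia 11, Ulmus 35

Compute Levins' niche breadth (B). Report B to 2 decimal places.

3.40

Proportions for Phyllonorycter sp. 2 (n=123): 47/123=0.3821, 30/123=0.2439, 11/123=0.0894, 35/123=0.2846
Σpᵢ² = 0.3821² + 0.2439² + 0.0894² + 0.2846² = 0.146000 + 0.059487 + 0.007992 + 0.080997 = 0.294476
B = 1 / 0.294476 = 3.3959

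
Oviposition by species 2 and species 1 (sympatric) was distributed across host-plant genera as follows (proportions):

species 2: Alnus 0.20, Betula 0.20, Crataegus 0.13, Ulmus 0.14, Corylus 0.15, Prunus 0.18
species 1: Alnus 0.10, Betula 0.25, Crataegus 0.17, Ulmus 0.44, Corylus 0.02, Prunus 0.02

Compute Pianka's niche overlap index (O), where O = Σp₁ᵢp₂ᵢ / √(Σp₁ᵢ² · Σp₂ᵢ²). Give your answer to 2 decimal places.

0.71

Σ p₁ᵢp₂ᵢ = 0.0200 + 0.0500 + 0.0221 + 0.0616 + 0.0030 + 0.0036 = 0.1603
Σp_1ᵢ² = 0.20² + 0.20² + 0.13² + 0.14² + 0.15² + 0.18² = 0.0400 + 0.0400 + 0.0169 + 0.0196 + 0.0225 + 0.0324 = 0.1714
Σp_2ᵢ² = 0.10² + 0.25² + 0.17² + 0.44² + 0.02² + 0.02² = 0.0100 + 0.0625 + 0.0289 + 0.1936 + 0.0004 + 0.0004 = 0.2958
O = 0.1603 / √(0.1714 × 0.2958) = 0.1603 / 0.22517 = 0.7119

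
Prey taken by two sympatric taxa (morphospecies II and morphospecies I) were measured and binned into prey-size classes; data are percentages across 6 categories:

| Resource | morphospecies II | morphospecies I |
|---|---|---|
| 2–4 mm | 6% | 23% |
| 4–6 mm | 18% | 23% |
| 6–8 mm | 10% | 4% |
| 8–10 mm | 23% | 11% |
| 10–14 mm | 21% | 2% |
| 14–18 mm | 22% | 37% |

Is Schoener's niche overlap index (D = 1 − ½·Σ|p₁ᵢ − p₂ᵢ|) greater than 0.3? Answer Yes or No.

Convert percentages to proportions (divide by 100).
Σ|p₁ᵢ − p₂ᵢ| = 0.17 + 0.05 + 0.06 + 0.12 + 0.19 + 0.15 = 0.74
D = 1 − ½ × 0.74 = 1 − 0.370 = 0.6300
D = 0.6300 > 0.3 → Yes.

Yes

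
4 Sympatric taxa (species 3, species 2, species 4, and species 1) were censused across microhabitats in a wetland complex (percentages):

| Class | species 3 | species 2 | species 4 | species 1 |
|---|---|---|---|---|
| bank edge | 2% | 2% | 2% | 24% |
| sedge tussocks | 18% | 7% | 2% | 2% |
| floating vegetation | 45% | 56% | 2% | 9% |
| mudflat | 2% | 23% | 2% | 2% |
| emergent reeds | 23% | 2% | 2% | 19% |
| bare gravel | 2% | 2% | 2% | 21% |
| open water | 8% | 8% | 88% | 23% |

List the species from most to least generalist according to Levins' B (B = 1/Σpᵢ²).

Convert percentages to proportions (divide by 100).
Σp_3ᵢ² = 0.02² + 0.18² + 0.45² + 0.02² + 0.23² + 0.02² + 0.08² = 0.0004 + 0.0324 + 0.2025 + 0.0004 + 0.0529 + 0.0004 + 0.0064 = 0.2954
B_3 = 1 / 0.2954 = 3.3852
Σp_2ᵢ² = 0.02² + 0.07² + 0.56² + 0.23² + 0.02² + 0.02² + 0.08² = 0.0004 + 0.0049 + 0.3136 + 0.0529 + 0.0004 + 0.0004 + 0.0064 = 0.3790
B_2 = 1 / 0.3790 = 2.6385
Σp_4ᵢ² = 0.02² + 0.02² + 0.02² + 0.02² + 0.02² + 0.02² + 0.88² = 0.0004 + 0.0004 + 0.0004 + 0.0004 + 0.0004 + 0.0004 + 0.7744 = 0.7768
B_4 = 1 / 0.7768 = 1.2873
Σp_1ᵢ² = 0.24² + 0.02² + 0.09² + 0.02² + 0.19² + 0.21² + 0.23² = 0.0576 + 0.0004 + 0.0081 + 0.0004 + 0.0361 + 0.0441 + 0.0529 = 0.1996
B_1 = 1 / 0.1996 = 5.0100
Ranking by B (broadest → narrowest): species 1 (5.01) > species 3 (3.39) > species 2 (2.64) > species 4 (1.29)

species 1 > species 3 > species 2 > species 4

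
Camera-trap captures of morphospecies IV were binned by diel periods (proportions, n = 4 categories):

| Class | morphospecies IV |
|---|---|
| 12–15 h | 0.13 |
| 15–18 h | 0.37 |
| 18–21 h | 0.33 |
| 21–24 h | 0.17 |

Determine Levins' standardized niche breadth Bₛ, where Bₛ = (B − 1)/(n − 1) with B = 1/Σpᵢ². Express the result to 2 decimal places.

Σpᵢ² = 0.13² + 0.37² + 0.33² + 0.17² = 0.0169 + 0.1369 + 0.1089 + 0.0289 = 0.2916
B = 1 / 0.2916 = 3.4294
Bₛ = (B − 1)/(n − 1) = (3.4294 − 1)/(4 − 1) = 2.4294/3 = 0.8098

0.81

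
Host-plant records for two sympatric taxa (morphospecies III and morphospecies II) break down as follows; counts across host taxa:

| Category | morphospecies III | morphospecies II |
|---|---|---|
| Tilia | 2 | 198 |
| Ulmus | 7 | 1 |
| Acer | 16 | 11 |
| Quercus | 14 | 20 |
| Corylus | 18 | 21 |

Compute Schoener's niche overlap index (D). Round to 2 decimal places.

Proportions for morphospecies III (n=57): 2/57=0.0351, 7/57=0.1228, 16/57=0.2807, 14/57=0.2456, 18/57=0.3158
Proportions for morphospecies II (n=251): 198/251=0.7888, 1/251=0.0040, 11/251=0.0438, 20/251=0.0797, 21/251=0.0837
Σ|p₁ᵢ − p₂ᵢ| = 0.7537 + 0.1188 + 0.2369 + 0.1659 + 0.2321 = 1.5074
D = 1 − ½ × 1.5074 = 1 − 0.75370 = 0.24630

0.25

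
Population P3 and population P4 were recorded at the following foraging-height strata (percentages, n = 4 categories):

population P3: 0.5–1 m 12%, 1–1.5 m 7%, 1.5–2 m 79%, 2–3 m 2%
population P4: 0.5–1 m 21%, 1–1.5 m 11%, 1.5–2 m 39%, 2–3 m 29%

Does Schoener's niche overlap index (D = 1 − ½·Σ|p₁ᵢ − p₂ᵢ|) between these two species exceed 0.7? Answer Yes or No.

Convert percentages to proportions (divide by 100).
Σ|p₁ᵢ − p₂ᵢ| = 0.09 + 0.04 + 0.40 + 0.27 = 0.80
D = 1 − ½ × 0.80 = 1 − 0.400 = 0.6000
D = 0.6000 < 0.7 → No.

No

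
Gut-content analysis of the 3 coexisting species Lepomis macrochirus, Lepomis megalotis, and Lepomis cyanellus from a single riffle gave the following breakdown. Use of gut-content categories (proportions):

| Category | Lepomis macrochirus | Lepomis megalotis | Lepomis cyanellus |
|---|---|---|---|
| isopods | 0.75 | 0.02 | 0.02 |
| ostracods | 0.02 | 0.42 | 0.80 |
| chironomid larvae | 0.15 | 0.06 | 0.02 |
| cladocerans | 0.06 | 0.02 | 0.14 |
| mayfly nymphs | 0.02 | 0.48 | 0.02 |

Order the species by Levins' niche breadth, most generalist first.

Σp_macrᵢ² = 0.75² + 0.02² + 0.15² + 0.06² + 0.02² = 0.5625 + 0.0004 + 0.0225 + 0.0036 + 0.0004 = 0.5894
B_macr = 1 / 0.5894 = 1.6966
Σp_megaᵢ² = 0.02² + 0.42² + 0.06² + 0.02² + 0.48² = 0.0004 + 0.1764 + 0.0036 + 0.0004 + 0.2304 = 0.4112
B_mega = 1 / 0.4112 = 2.4319
Σp_cyanᵢ² = 0.02² + 0.80² + 0.02² + 0.14² + 0.02² = 0.0004 + 0.6400 + 0.0004 + 0.0196 + 0.0004 = 0.6608
B_cyan = 1 / 0.6608 = 1.5133
Ranking by B (broadest → narrowest): Lepomis megalotis (2.43) > Lepomis macrochirus (1.70) > Lepomis cyanellus (1.51)

Lepomis megalotis > Lepomis macrochirus > Lepomis cyanellus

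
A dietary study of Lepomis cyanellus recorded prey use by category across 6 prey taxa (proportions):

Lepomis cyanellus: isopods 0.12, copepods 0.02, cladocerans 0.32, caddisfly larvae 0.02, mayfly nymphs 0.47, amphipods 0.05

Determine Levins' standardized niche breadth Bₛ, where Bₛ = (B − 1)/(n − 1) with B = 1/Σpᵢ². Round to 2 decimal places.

Σpᵢ² = 0.12² + 0.02² + 0.32² + 0.02² + 0.47² + 0.05² = 0.0144 + 0.0004 + 0.1024 + 0.0004 + 0.2209 + 0.0025 = 0.3410
B = 1 / 0.3410 = 2.9326
Bₛ = (B − 1)/(n − 1) = (2.9326 − 1)/(6 − 1) = 1.9326/5 = 0.3865

0.39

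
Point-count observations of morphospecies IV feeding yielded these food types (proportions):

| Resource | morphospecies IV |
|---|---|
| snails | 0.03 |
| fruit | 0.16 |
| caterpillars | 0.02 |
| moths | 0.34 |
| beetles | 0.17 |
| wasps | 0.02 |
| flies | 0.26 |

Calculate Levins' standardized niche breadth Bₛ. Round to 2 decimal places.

0.53

Σpᵢ² = 0.03² + 0.16² + 0.02² + 0.34² + 0.17² + 0.02² + 0.26² = 0.0009 + 0.0256 + 0.0004 + 0.1156 + 0.0289 + 0.0004 + 0.0676 = 0.2394
B = 1 / 0.2394 = 4.1771
Bₛ = (B − 1)/(n − 1) = (4.1771 − 1)/(7 − 1) = 3.1771/6 = 0.5295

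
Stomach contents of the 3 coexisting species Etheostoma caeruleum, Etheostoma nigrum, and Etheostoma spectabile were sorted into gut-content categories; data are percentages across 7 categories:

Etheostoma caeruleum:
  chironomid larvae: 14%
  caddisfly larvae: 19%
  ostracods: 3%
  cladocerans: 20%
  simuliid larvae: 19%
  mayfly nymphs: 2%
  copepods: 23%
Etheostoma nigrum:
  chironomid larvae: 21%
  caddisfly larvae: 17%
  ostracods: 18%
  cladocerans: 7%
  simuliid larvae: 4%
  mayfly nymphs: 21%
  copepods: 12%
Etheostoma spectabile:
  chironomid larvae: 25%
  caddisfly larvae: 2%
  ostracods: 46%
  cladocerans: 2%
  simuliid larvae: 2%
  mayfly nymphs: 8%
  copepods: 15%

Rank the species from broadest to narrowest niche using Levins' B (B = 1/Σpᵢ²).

Convert percentages to proportions (divide by 100).
Σp_caerᵢ² = 0.14² + 0.19² + 0.03² + 0.20² + 0.19² + 0.02² + 0.23² = 0.0196 + 0.0361 + 0.0009 + 0.0400 + 0.0361 + 0.0004 + 0.0529 = 0.1860
B_caer = 1 / 0.1860 = 5.3763
Σp_nigrᵢ² = 0.21² + 0.17² + 0.18² + 0.07² + 0.04² + 0.21² + 0.12² = 0.0441 + 0.0289 + 0.0324 + 0.0049 + 0.0016 + 0.0441 + 0.0144 = 0.1704
B_nigr = 1 / 0.1704 = 5.8685
Σp_specᵢ² = 0.25² + 0.02² + 0.46² + 0.02² + 0.02² + 0.08² + 0.15² = 0.0625 + 0.0004 + 0.2116 + 0.0004 + 0.0004 + 0.0064 + 0.0225 = 0.3042
B_spec = 1 / 0.3042 = 3.2873
Ranking by B (broadest → narrowest): Etheostoma nigrum (5.87) > Etheostoma caeruleum (5.38) > Etheostoma spectabile (3.29)

Etheostoma nigrum > Etheostoma caeruleum > Etheostoma spectabile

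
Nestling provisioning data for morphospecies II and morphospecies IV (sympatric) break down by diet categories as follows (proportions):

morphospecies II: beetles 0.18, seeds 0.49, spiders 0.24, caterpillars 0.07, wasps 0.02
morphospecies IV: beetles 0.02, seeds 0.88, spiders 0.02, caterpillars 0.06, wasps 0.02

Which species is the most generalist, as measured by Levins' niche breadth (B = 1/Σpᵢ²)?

Σp_IIᵢ² = 0.18² + 0.49² + 0.24² + 0.07² + 0.02² = 0.0324 + 0.2401 + 0.0576 + 0.0049 + 0.0004 = 0.3354
B_II = 1 / 0.3354 = 2.9815
Σp_IVᵢ² = 0.02² + 0.88² + 0.02² + 0.06² + 0.02² = 0.0004 + 0.7744 + 0.0004 + 0.0036 + 0.0004 = 0.7792
B_IV = 1 / 0.7792 = 1.2834
Highest B → broadest niche (most generalist): morphospecies II (B = 2.98).

morphospecies II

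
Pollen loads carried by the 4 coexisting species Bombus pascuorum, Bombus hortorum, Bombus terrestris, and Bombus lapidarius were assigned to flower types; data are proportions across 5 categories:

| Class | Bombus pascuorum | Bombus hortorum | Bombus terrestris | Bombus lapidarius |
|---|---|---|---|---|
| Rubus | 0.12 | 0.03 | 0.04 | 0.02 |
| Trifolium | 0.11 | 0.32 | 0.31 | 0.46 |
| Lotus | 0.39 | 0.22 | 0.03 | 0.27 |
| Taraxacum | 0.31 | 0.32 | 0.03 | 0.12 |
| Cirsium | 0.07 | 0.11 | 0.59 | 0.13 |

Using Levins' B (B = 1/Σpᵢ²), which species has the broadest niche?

Σp_pascᵢ² = 0.12² + 0.11² + 0.39² + 0.31² + 0.07² = 0.0144 + 0.0121 + 0.1521 + 0.0961 + 0.0049 = 0.2796
B_pasc = 1 / 0.2796 = 3.5765
Σp_hortᵢ² = 0.03² + 0.32² + 0.22² + 0.32² + 0.11² = 0.0009 + 0.1024 + 0.0484 + 0.1024 + 0.0121 = 0.2662
B_hort = 1 / 0.2662 = 3.7566
Σp_terrᵢ² = 0.04² + 0.31² + 0.03² + 0.03² + 0.59² = 0.0016 + 0.0961 + 0.0009 + 0.0009 + 0.3481 = 0.4476
B_terr = 1 / 0.4476 = 2.2341
Σp_lapiᵢ² = 0.02² + 0.46² + 0.27² + 0.12² + 0.13² = 0.0004 + 0.2116 + 0.0729 + 0.0144 + 0.0169 = 0.3162
B_lapi = 1 / 0.3162 = 3.1626
Highest B → broadest niche (most generalist): Bombus hortorum (B = 3.76).

Bombus hortorum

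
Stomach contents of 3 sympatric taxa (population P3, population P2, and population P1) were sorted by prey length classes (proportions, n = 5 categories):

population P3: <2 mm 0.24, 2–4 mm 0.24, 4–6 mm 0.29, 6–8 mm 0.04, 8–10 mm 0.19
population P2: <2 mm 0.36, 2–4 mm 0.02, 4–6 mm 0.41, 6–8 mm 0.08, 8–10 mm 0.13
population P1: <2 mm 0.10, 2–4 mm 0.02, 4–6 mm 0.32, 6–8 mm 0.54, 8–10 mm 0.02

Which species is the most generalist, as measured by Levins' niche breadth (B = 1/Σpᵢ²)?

population P3

Σp_P3ᵢ² = 0.24² + 0.24² + 0.29² + 0.04² + 0.19² = 0.0576 + 0.0576 + 0.0841 + 0.0016 + 0.0361 = 0.2370
B_P3 = 1 / 0.2370 = 4.2194
Σp_P2ᵢ² = 0.36² + 0.02² + 0.41² + 0.08² + 0.13² = 0.1296 + 0.0004 + 0.1681 + 0.0064 + 0.0169 = 0.3214
B_P2 = 1 / 0.3214 = 3.1114
Σp_P1ᵢ² = 0.10² + 0.02² + 0.32² + 0.54² + 0.02² = 0.0100 + 0.0004 + 0.1024 + 0.2916 + 0.0004 = 0.4048
B_P1 = 1 / 0.4048 = 2.4704
Highest B → broadest niche (most generalist): population P3 (B = 4.22).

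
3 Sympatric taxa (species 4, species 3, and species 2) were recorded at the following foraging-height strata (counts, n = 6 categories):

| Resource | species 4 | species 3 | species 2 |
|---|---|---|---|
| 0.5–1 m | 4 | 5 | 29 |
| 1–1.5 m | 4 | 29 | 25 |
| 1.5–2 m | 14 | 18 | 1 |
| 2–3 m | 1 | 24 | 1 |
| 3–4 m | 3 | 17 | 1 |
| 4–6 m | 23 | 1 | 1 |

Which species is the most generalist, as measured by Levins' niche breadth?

species 3

Proportions for species 4 (n=49): 4/49=0.0816, 4/49=0.0816, 14/49=0.2857, 1/49=0.0204, 3/49=0.0612, 23/49=0.4694
Proportions for species 3 (n=94): 5/94=0.0532, 29/94=0.3085, 18/94=0.1915, 24/94=0.2553, 17/94=0.1809, 1/94=0.0106
Proportions for species 2 (n=58): 29/58=0.5000, 25/58=0.4310, 1/58=0.0172, 1/58=0.0172, 1/58=0.0172, 1/58=0.0172
Σp_4ᵢ² = 0.0816² + 0.0816² + 0.2857² + 0.0204² + 0.0612² + 0.4694² = 0.006659 + 0.006659 + 0.081624 + 0.000416 + 0.003745 + 0.220336 = 0.319439
B_4 = 1 / 0.319439 = 3.1305
Σp_3ᵢ² = 0.0532² + 0.3085² + 0.1915² + 0.2553² + 0.1809² + 0.0106² = 0.002830 + 0.095172 + 0.036672 + 0.065178 + 0.032725 + 0.000112 = 0.232689
B_3 = 1 / 0.232689 = 4.2976
Σp_2ᵢ² = 0.5000² + 0.4310² + 0.0172² + 0.0172² + 0.0172² + 0.0172² = 0.250000 + 0.185761 + 0.000296 + 0.000296 + 0.000296 + 0.000296 = 0.436945
B_2 = 1 / 0.436945 = 2.2886
Highest B → broadest niche (most generalist): species 3 (B = 4.30).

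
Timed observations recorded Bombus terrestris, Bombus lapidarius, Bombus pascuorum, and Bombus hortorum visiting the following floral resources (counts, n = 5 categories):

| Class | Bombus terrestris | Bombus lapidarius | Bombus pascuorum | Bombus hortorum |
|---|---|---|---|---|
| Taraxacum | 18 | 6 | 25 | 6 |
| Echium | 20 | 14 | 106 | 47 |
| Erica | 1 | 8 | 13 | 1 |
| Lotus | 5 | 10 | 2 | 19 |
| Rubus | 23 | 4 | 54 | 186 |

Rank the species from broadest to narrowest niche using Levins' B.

Bombus lapidarius > Bombus terrestris > Bombus pascuorum > Bombus hortorum

Proportions for Bombus terrestris (n=67): 18/67=0.2687, 20/67=0.2985, 1/67=0.0149, 5/67=0.0746, 23/67=0.3433
Proportions for Bombus lapidarius (n=42): 6/42=0.1429, 14/42=0.3333, 8/42=0.1905, 10/42=0.2381, 4/42=0.0952
Proportions for Bombus pascuorum (n=200): 25/200=0.1250, 106/200=0.5300, 13/200=0.0650, 2/200=0.0100, 54/200=0.2700
Proportions for Bombus hortorum (n=259): 6/259=0.0232, 47/259=0.1815, 1/259=0.0039, 19/259=0.0734, 186/259=0.7181
Σp_terrᵢ² = 0.2687² + 0.2985² + 0.0149² + 0.0746² + 0.3433² = 0.072200 + 0.089102 + 0.000222 + 0.005565 + 0.117855 = 0.284944
B_terr = 1 / 0.284944 = 3.5095
Σp_lapiᵢ² = 0.1429² + 0.3333² + 0.1905² + 0.2381² + 0.0952² = 0.020420 + 0.111089 + 0.036290 + 0.056692 + 0.009063 = 0.233554
B_lapi = 1 / 0.233554 = 4.2817
Σp_pascᵢ² = 0.1250² + 0.5300² + 0.0650² + 0.0100² + 0.2700² = 0.015625 + 0.280900 + 0.004225 + 0.000100 + 0.072900 = 0.373750
B_pasc = 1 / 0.373750 = 2.6756
Σp_hortᵢ² = 0.0232² + 0.1815² + 0.0039² + 0.0734² + 0.7181² = 0.000538 + 0.032942 + 0.000015 + 0.005388 + 0.515668 = 0.554551
B_hort = 1 / 0.554551 = 1.8033
Ranking by B (broadest → narrowest): Bombus lapidarius (4.28) > Bombus terrestris (3.51) > Bombus pascuorum (2.68) > Bombus hortorum (1.80)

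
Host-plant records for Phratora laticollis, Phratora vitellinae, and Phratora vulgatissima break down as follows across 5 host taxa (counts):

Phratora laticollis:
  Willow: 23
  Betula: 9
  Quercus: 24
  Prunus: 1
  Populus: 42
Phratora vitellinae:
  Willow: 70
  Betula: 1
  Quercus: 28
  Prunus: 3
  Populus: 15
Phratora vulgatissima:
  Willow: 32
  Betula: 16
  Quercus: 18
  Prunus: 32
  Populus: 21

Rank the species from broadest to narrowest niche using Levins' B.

Proportions for Phratora laticollis (n=99): 23/99=0.2323, 9/99=0.0909, 24/99=0.2424, 1/99=0.0101, 42/99=0.4242
Proportions for Phratora vitellinae (n=117): 70/117=0.5983, 1/117=0.0085, 28/117=0.2393, 3/117=0.0256, 15/117=0.1282
Proportions for Phratora vulgatissima (n=119): 32/119=0.2689, 16/119=0.1345, 18/119=0.1513, 32/119=0.2689, 21/119=0.1765
Σp_latiᵢ² = 0.2323² + 0.0909² + 0.2424² + 0.0101² + 0.4242² = 0.053963 + 0.008263 + 0.058758 + 0.000102 + 0.179946 = 0.301032
B_lati = 1 / 0.301032 = 3.3219
Σp_viteᵢ² = 0.5983² + 0.0085² + 0.2393² + 0.0256² + 0.1282² = 0.357963 + 0.000072 + 0.057264 + 0.000655 + 0.016435 = 0.432389
B_vite = 1 / 0.432389 = 2.3127
Σp_vulgᵢ² = 0.2689² + 0.1345² + 0.1513² + 0.2689² + 0.1765² = 0.072307 + 0.018090 + 0.022892 + 0.072307 + 0.031152 = 0.216748
B_vulg = 1 / 0.216748 = 4.6137
Ranking by B (broadest → narrowest): Phratora vulgatissima (4.61) > Phratora laticollis (3.32) > Phratora vitellinae (2.31)

Phratora vulgatissima > Phratora laticollis > Phratora vitellinae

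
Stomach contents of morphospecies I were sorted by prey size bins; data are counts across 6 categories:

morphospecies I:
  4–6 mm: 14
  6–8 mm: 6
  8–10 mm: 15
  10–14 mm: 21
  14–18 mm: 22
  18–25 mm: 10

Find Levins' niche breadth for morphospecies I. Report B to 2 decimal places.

5.23

Proportions for morphospecies I (n=88): 14/88=0.1591, 6/88=0.0682, 15/88=0.1705, 21/88=0.2386, 22/88=0.2500, 10/88=0.1136
Σpᵢ² = 0.1591² + 0.0682² + 0.1705² + 0.2386² + 0.2500² + 0.1136² = 0.025313 + 0.004651 + 0.029070 + 0.056930 + 0.062500 + 0.012905 = 0.191369
B = 1 / 0.191369 = 5.2255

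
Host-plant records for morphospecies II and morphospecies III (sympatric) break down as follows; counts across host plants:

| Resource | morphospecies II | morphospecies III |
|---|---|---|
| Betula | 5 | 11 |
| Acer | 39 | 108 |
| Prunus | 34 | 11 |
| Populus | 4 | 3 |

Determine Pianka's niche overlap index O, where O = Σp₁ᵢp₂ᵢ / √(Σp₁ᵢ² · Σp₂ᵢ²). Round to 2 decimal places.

Proportions for morphospecies II (n=82): 5/82=0.0610, 39/82=0.4756, 34/82=0.4146, 4/82=0.0488
Proportions for morphospecies III (n=133): 11/133=0.0827, 108/133=0.8120, 11/133=0.0827, 3/133=0.0226
Σ p₁ᵢp₂ᵢ = 0.005045 + 0.386187 + 0.034287 + 0.001103 = 0.426622
Σp_1ᵢ² = 0.0610² + 0.4756² + 0.4146² + 0.0488² = 0.003721 + 0.226195 + 0.171893 + 0.002381 = 0.404190
Σp_2ᵢ² = 0.0827² + 0.8120² + 0.0827² + 0.0226² = 0.006839 + 0.659344 + 0.006839 + 0.000511 = 0.673533
O = 0.426622 / √(0.404190 × 0.673533) = 0.426622 / 0.5217617 = 0.8177

0.82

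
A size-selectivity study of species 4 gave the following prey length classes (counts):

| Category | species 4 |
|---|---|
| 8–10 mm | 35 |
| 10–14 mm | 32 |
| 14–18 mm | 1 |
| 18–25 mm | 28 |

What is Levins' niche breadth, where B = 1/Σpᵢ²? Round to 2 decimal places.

3.04

Proportions for species 4 (n=96): 35/96=0.3646, 32/96=0.3333, 1/96=0.0104, 28/96=0.2917
Σpᵢ² = 0.3646² + 0.3333² + 0.0104² + 0.2917² = 0.132933 + 0.111089 + 0.000108 + 0.085089 = 0.329219
B = 1 / 0.329219 = 3.0375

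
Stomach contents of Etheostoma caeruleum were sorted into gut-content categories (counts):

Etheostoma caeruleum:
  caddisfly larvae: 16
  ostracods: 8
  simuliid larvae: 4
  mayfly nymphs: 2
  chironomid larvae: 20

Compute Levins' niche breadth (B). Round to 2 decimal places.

3.38

Proportions for Etheostoma caeruleum (n=50): 16/50=0.3200, 8/50=0.1600, 4/50=0.0800, 2/50=0.0400, 20/50=0.4000
Σpᵢ² = 0.3200² + 0.1600² + 0.0800² + 0.0400² + 0.4000² = 0.102400 + 0.025600 + 0.006400 + 0.001600 + 0.160000 = 0.296000
B = 1 / 0.296000 = 3.3784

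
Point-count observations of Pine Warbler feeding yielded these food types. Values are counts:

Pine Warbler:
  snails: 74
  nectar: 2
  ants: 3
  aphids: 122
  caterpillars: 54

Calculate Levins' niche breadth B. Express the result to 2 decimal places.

Proportions for Pine Warbler (n=255): 74/255=0.2902, 2/255=0.0078, 3/255=0.0118, 122/255=0.4784, 54/255=0.2118
Σpᵢ² = 0.2902² + 0.0078² + 0.0118² + 0.4784² + 0.2118² = 0.084216 + 0.000061 + 0.000139 + 0.228867 + 0.044859 = 0.358142
B = 1 / 0.358142 = 2.7922

2.79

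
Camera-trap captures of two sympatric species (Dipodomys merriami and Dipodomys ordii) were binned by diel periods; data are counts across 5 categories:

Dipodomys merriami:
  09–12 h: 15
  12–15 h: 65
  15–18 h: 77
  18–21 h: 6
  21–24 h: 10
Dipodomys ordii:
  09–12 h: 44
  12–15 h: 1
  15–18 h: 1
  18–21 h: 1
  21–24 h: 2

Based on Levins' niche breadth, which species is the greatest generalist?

Proportions for Dipodomys merriami (n=173): 15/173=0.0867, 65/173=0.3757, 77/173=0.4451, 6/173=0.0347, 10/173=0.0578
Proportions for Dipodomys ordii (n=49): 44/49=0.8980, 1/49=0.0204, 1/49=0.0204, 1/49=0.0204, 2/49=0.0408
Σp_merrᵢ² = 0.0867² + 0.3757² + 0.4451² + 0.0347² + 0.0578² = 0.007517 + 0.141150 + 0.198114 + 0.001204 + 0.003341 = 0.351326
B_merr = 1 / 0.351326 = 2.8464
Σp_ordiᵢ² = 0.8980² + 0.0204² + 0.0204² + 0.0204² + 0.0408² = 0.806404 + 0.000416 + 0.000416 + 0.000416 + 0.001665 = 0.809317
B_ordi = 1 / 0.809317 = 1.2356
Highest B → broadest niche (most generalist): Dipodomys merriami (B = 2.85).

Dipodomys merriami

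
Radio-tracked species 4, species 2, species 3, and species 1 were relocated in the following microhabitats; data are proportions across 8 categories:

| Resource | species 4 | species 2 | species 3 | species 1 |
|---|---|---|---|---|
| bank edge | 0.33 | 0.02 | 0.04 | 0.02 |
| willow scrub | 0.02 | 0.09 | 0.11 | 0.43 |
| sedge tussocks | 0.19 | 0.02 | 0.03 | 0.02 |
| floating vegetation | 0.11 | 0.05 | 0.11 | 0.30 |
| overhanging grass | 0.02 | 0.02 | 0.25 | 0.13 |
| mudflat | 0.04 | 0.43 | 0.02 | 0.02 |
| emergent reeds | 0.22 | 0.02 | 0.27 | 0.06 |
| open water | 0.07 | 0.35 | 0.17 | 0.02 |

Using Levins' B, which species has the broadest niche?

Σp_4ᵢ² = 0.33² + 0.02² + 0.19² + 0.11² + 0.02² + 0.04² + 0.22² + 0.07² = 0.1089 + 0.0004 + 0.0361 + 0.0121 + 0.0004 + 0.0016 + 0.0484 + 0.0049 = 0.2128
B_4 = 1 / 0.2128 = 4.6992
Σp_2ᵢ² = 0.02² + 0.09² + 0.02² + 0.05² + 0.02² + 0.43² + 0.02² + 0.35² = 0.0004 + 0.0081 + 0.0004 + 0.0025 + 0.0004 + 0.1849 + 0.0004 + 0.1225 = 0.3196
B_2 = 1 / 0.3196 = 3.1289
Σp_3ᵢ² = 0.04² + 0.11² + 0.03² + 0.11² + 0.25² + 0.02² + 0.27² + 0.17² = 0.0016 + 0.0121 + 0.0009 + 0.0121 + 0.0625 + 0.0004 + 0.0729 + 0.0289 = 0.1914
B_3 = 1 / 0.1914 = 5.2247
Σp_1ᵢ² = 0.02² + 0.43² + 0.02² + 0.30² + 0.13² + 0.02² + 0.06² + 0.02² = 0.0004 + 0.1849 + 0.0004 + 0.0900 + 0.0169 + 0.0004 + 0.0036 + 0.0004 = 0.2970
B_1 = 1 / 0.2970 = 3.3670
Highest B → broadest niche (most generalist): species 3 (B = 5.22).

species 3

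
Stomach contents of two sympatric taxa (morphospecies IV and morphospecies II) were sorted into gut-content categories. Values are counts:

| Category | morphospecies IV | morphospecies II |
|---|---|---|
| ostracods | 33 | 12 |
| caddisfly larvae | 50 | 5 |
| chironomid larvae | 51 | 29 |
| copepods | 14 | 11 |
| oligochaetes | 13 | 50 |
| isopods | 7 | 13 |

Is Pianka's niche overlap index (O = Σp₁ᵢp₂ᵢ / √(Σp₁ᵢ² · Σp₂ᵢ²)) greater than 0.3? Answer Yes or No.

Yes

Proportions for morphospecies IV (n=168): 33/168=0.1964, 50/168=0.2976, 51/168=0.3036, 14/168=0.0833, 13/168=0.0774, 7/168=0.0417
Proportions for morphospecies II (n=120): 12/120=0.1000, 5/120=0.0417, 29/120=0.2417, 11/120=0.0917, 50/120=0.4167, 13/120=0.1083
Σ p₁ᵢp₂ᵢ = 0.019640 + 0.012410 + 0.073380 + 0.007639 + 0.032253 + 0.004516 = 0.149838
Σp_1ᵢ² = 0.1964² + 0.2976² + 0.3036² + 0.0833² + 0.0774² + 0.0417² = 0.038573 + 0.088566 + 0.092173 + 0.006939 + 0.005991 + 0.001739 = 0.233981
Σp_2ᵢ² = 0.1000² + 0.0417² + 0.2417² + 0.0917² + 0.4167² + 0.1083² = 0.010000 + 0.001739 + 0.058419 + 0.008409 + 0.173639 + 0.011729 = 0.263935
O = 0.149838 / √(0.233981 × 0.263935) = 0.149838 / 0.2485071 = 0.6030
O = 0.6030 > 0.3 → Yes.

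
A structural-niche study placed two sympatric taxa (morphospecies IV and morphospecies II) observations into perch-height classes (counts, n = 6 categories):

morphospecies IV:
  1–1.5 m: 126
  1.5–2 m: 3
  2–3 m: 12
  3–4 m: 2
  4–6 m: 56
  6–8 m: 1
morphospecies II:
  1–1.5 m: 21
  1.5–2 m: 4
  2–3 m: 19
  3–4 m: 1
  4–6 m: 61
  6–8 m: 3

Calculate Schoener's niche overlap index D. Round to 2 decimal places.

0.56

Proportions for morphospecies IV (n=200): 126/200=0.6300, 3/200=0.0150, 12/200=0.0600, 2/200=0.0100, 56/200=0.2800, 1/200=0.0050
Proportions for morphospecies II (n=109): 21/109=0.1927, 4/109=0.0367, 19/109=0.1743, 1/109=0.0092, 61/109=0.5596, 3/109=0.0275
Σ|p₁ᵢ − p₂ᵢ| = 0.4373 + 0.0217 + 0.1143 + 0.0008 + 0.2796 + 0.0225 = 0.8762
D = 1 − ½ × 0.8762 = 1 − 0.43810 = 0.56190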